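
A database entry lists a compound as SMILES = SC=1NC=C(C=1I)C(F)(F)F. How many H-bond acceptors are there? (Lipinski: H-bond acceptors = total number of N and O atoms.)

1

N atoms: 1; O atoms: 0.
Lipinski HBA = 1 + 0 = 1.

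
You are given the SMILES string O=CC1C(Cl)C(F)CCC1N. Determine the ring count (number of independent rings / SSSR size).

In SMILES, each pair of matching ring-closure digits denotes one ring-closing bond; the number of such bonds equals the number of independent rings.
Ring-closure bonds here: 1.

1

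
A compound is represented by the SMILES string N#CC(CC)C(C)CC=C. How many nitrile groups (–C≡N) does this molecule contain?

The nitrile motif appears at heavy-atom position 2 in the SMILES.
Other groups present: 1 alkene.
Nitrile count: 1.

1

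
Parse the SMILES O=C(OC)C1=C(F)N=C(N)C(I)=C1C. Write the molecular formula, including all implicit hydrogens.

Walk through each heavy atom and fill implicit hydrogens from standard valence (C 4, N 3, O 2, S 2, halogen 1):
  atom 1: O, bond orders sum to 2 (valence 2) → 0 H
  atom 2: C, bond orders sum to 4 (valence 4) → 0 H
  atom 3: O, bond orders sum to 2 (valence 2) → 0 H
  atom 4: C, bond orders sum to 1 (valence 4) → 3 H
  atom 5: C, bond orders sum to 4 (valence 4) → 0 H
  atom 6: C, bond orders sum to 4 (valence 4) → 0 H
  atom 7: F (halogen, monovalent) → 0 H
  atom 8: N, bond orders sum to 3 (valence 3) → 0 H
  atom 9: C, bond orders sum to 4 (valence 4) → 0 H
  atom 10: N, bond orders sum to 1 (valence 3) → 2 H
  atom 11: C, bond orders sum to 4 (valence 4) → 0 H
  atom 12: I (halogen, monovalent) → 0 H
  atom 13: C, bond orders sum to 4 (valence 4) → 0 H
  atom 14: C, bond orders sum to 1 (valence 4) → 3 H
Totals → C:8, H:8, F:1, I:1, N:2, O:2.

C8H8FIN2O2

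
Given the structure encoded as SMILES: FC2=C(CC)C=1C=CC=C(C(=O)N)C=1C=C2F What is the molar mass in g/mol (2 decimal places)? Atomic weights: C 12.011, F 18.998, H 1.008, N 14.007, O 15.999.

First, the molecular formula is C13H11F2NO (counting implicit H from valence).
  C: 13 × 12.011 = 156.143
  F: 2 × 18.998 = 37.996
  H: 11 × 1.008 = 11.088
  N: 1 × 14.007 = 14.007
  O: 1 × 15.999 = 15.999
Sum: 13×12.011 + 2×18.998 + 11×1.008 + 1×14.007 + 1×15.999 = 235.233 → 235.23 g/mol.

235.23 g/mol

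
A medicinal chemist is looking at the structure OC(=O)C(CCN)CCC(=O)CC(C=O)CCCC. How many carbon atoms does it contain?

Count every carbon token in the SMILES (each C, including those in ring-closure positions and inside branches).
Carbon count: 14.

14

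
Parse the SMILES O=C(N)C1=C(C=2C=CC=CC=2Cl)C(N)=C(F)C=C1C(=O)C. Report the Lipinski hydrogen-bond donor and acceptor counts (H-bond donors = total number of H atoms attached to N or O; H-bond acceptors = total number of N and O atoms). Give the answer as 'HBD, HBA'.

Donors: find every N or O and count the H atoms it carries.
  atom 1 (O): bond orders sum to 2 → 0 H
  atom 3 (N): bond orders sum to 1 → 2 H
  atom 14 (N): bond orders sum to 1 → 2 H
  atom 20 (O): bond orders sum to 2 → 0 H
Lipinski HBD = 4.
Acceptors: N atoms = 2, O atoms = 2 → HBA = 4.

4, 4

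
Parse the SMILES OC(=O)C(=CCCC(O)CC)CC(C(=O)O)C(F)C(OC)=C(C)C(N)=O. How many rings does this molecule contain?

In SMILES, each pair of matching ring-closure digits denotes one ring-closing bond; the number of such bonds equals the number of independent rings.
Ring-closure bonds here: 0.

0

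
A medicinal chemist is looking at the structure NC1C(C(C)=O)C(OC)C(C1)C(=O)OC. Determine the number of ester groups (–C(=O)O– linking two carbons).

1

The ester motif appears at heavy-atom position 12 in the SMILES.
Other groups present: 1 ether, 1 ketone, 1 primary amine.
Ester count: 1.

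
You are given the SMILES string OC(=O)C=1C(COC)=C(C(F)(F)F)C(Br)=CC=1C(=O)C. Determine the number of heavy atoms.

Every atom symbol written in the SMILES (organic subset) is one heavy atom; implicit H are not written.
Heavy atoms by element → Br:1, C:12, F:3, O:4.
Total: 20.

20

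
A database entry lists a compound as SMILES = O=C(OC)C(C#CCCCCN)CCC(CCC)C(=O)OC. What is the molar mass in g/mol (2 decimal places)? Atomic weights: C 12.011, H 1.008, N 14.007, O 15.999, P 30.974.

311.42 g/mol

First, the molecular formula is C17H29NO4 (counting implicit H from valence).
  C: 17 × 12.011 = 204.187
  H: 29 × 1.008 = 29.232
  N: 1 × 14.007 = 14.007
  O: 4 × 15.999 = 63.996
Sum: 17×12.011 + 29×1.008 + 1×14.007 + 4×15.999 = 311.422 → 311.42 g/mol.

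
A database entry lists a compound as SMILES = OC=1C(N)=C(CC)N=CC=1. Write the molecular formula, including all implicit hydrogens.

C7H10N2O

Walk through each heavy atom and fill implicit hydrogens from standard valence (C 4, N 3, O 2, S 2, halogen 1):
  atom 1: O, bond orders sum to 1 (valence 2) → 1 H
  atom 2: C, bond orders sum to 4 (valence 4) → 0 H
  atom 3: C, bond orders sum to 4 (valence 4) → 0 H
  atom 4: N, bond orders sum to 1 (valence 3) → 2 H
  atom 5: C, bond orders sum to 4 (valence 4) → 0 H
  atom 6: C, bond orders sum to 2 (valence 4) → 2 H
  atom 7: C, bond orders sum to 1 (valence 4) → 3 H
  atom 8: N, bond orders sum to 3 (valence 3) → 0 H
  atom 9: C, bond orders sum to 3 (valence 4) → 1 H
  atom 10: C, bond orders sum to 3 (valence 4) → 1 H
Totals → C:7, H:10, N:2, O:1.
In Hill order: C7H10N2O.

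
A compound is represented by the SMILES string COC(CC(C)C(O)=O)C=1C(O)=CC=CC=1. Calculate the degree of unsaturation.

5

Degree of unsaturation = (number of rings) + (number of π bonds).
Ring closures in the SMILES: 1.
π bonds: 4 double bonds (each 1 DoU) → 4 DoU from unsaturation.
Total DoU = 1 + 4 = 5.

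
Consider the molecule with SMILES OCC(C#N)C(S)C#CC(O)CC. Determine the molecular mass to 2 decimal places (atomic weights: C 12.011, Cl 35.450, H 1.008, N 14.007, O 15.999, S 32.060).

First, the molecular formula is C9H13NO2S (counting implicit H from valence).
  C: 9 × 12.011 = 108.099
  H: 13 × 1.008 = 13.104
  N: 1 × 14.007 = 14.007
  O: 2 × 15.999 = 31.998
  S: 1 × 32.060 = 32.060
Sum: 9×12.011 + 13×1.008 + 1×14.007 + 2×15.999 + 1×32.060 = 199.268 → 199.27 g/mol.

199.27 g/mol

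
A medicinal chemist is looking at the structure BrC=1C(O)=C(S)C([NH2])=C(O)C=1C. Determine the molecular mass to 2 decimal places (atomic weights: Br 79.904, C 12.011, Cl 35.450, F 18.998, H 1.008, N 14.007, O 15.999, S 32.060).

250.11 g/mol

First, the molecular formula is C7H8BrNO2S (counting implicit H from valence).
  Br: 1 × 79.904 = 79.904
  C: 7 × 12.011 = 84.077
  H: 8 × 1.008 = 8.064
  N: 1 × 14.007 = 14.007
  O: 2 × 15.999 = 31.998
  S: 1 × 32.060 = 32.060
Sum: 1×79.904 + 7×12.011 + 8×1.008 + 1×14.007 + 2×15.999 + 1×32.060 = 250.110 → 250.11 g/mol.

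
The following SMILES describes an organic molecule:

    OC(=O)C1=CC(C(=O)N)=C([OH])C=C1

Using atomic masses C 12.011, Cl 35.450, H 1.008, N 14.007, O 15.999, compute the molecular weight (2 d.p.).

181.15 g/mol

First, the molecular formula is C8H7NO4 (counting implicit H from valence).
  C: 8 × 12.011 = 96.088
  H: 7 × 1.008 = 7.056
  N: 1 × 14.007 = 14.007
  O: 4 × 15.999 = 63.996
Sum: 8×12.011 + 7×1.008 + 1×14.007 + 4×15.999 = 181.147 → 181.15 g/mol.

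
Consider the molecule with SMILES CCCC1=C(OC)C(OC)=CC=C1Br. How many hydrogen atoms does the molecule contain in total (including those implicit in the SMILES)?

15

Walk through each heavy atom and fill implicit hydrogens from standard valence (C 4, N 3, O 2, S 2, halogen 1):
  atom 1: C, bond orders sum to 1 (valence 4) → 3 H
  atom 2: C, bond orders sum to 2 (valence 4) → 2 H
  atom 3: C, bond orders sum to 2 (valence 4) → 2 H
  atom 4: C, bond orders sum to 4 (valence 4) → 0 H
  atom 5: C, bond orders sum to 4 (valence 4) → 0 H
  atom 6: O, bond orders sum to 2 (valence 2) → 0 H
  atom 7: C, bond orders sum to 1 (valence 4) → 3 H
  atom 8: C, bond orders sum to 4 (valence 4) → 0 H
  atom 9: O, bond orders sum to 2 (valence 2) → 0 H
  atom 10: C, bond orders sum to 1 (valence 4) → 3 H
  atom 11: C, bond orders sum to 3 (valence 4) → 1 H
  atom 12: C, bond orders sum to 3 (valence 4) → 1 H
  atom 13: C, bond orders sum to 4 (valence 4) → 0 H
  atom 14: Br (halogen, monovalent) → 0 H
Total hydrogens: 15.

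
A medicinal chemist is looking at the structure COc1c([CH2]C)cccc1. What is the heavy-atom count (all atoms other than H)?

10

Every atom symbol written in the SMILES (organic subset) is one heavy atom; implicit H are not written.
Heavy atoms by element → C:9, O:1.
Total: 10.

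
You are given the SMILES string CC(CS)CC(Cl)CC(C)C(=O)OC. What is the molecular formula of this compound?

Walk through each heavy atom and fill implicit hydrogens from standard valence (C 4, N 3, O 2, S 2, halogen 1):
  atom 1: C, bond orders sum to 1 (valence 4) → 3 H
  atom 2: C, bond orders sum to 3 (valence 4) → 1 H
  atom 3: C, bond orders sum to 2 (valence 4) → 2 H
  atom 4: S, bond orders sum to 1 (valence 2) → 1 H
  atom 5: C, bond orders sum to 2 (valence 4) → 2 H
  atom 6: C, bond orders sum to 3 (valence 4) → 1 H
  atom 7: Cl (halogen, monovalent) → 0 H
  atom 8: C, bond orders sum to 2 (valence 4) → 2 H
  atom 9: C, bond orders sum to 3 (valence 4) → 1 H
  atom 10: C, bond orders sum to 1 (valence 4) → 3 H
  atom 11: C, bond orders sum to 4 (valence 4) → 0 H
  atom 12: O, bond orders sum to 2 (valence 2) → 0 H
  atom 13: O, bond orders sum to 2 (valence 2) → 0 H
  atom 14: C, bond orders sum to 1 (valence 4) → 3 H
Totals → C:10, H:19, Cl:1, O:2, S:1.
In Hill order: C10H19ClO2S.

C10H19ClO2S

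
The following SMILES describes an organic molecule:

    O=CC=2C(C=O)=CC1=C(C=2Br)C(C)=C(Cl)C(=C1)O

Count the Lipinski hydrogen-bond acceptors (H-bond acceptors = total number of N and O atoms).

3

N atoms: 0; O atoms: 3.
Lipinski HBA = 0 + 3 = 3.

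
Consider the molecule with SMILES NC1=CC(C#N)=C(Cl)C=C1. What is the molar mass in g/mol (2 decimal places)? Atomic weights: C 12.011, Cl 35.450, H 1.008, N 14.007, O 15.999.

152.58 g/mol

First, the molecular formula is C7H5ClN2 (counting implicit H from valence).
  C: 7 × 12.011 = 84.077
  Cl: 1 × 35.450 = 35.450
  H: 5 × 1.008 = 5.040
  N: 2 × 14.007 = 28.014
Sum: 7×12.011 + 1×35.450 + 5×1.008 + 2×14.007 = 152.581 → 152.58 g/mol.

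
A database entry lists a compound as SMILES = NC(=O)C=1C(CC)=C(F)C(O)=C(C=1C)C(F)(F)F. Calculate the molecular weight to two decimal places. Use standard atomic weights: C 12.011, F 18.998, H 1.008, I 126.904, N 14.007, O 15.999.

First, the molecular formula is C11H11F4NO2 (counting implicit H from valence).
  C: 11 × 12.011 = 132.121
  F: 4 × 18.998 = 75.992
  H: 11 × 1.008 = 11.088
  N: 1 × 14.007 = 14.007
  O: 2 × 15.999 = 31.998
Sum: 11×12.011 + 4×18.998 + 11×1.008 + 1×14.007 + 2×15.999 = 265.206 → 265.21 g/mol.

265.21 g/mol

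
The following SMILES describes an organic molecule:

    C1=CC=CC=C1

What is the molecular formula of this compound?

Walk through each heavy atom and fill implicit hydrogens from standard valence (C 4, N 3, O 2, S 2, halogen 1):
  atom 1: C, bond orders sum to 3 (valence 4) → 1 H
  atom 2: C, bond orders sum to 3 (valence 4) → 1 H
  atom 3: C, bond orders sum to 3 (valence 4) → 1 H
  atom 4: C, bond orders sum to 3 (valence 4) → 1 H
  atom 5: C, bond orders sum to 3 (valence 4) → 1 H
  atom 6: C, bond orders sum to 3 (valence 4) → 1 H
Totals → C:6, H:6.

C6H6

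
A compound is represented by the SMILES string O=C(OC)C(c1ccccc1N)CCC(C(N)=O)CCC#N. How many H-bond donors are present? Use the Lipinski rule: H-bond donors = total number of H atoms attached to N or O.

4

Donors: find every N or O and count the H atoms it carries.
  atom 1 (O): bond orders sum to 2 → 0 H
  atom 3 (O): bond orders sum to 2 → 0 H
  atom 12 (N): bond orders sum to 1 → 2 H
  atom 17 (N): bond orders sum to 1 → 2 H
  atom 18 (O): bond orders sum to 2 → 0 H
  atom 22 (N): bond orders sum to 3 → 0 H
Lipinski HBD = 4.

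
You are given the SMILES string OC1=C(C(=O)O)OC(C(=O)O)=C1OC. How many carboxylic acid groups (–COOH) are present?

The carboxylic acid motif appears at heavy-atom positions 4, 9 in the SMILES.
Other groups present: 1 ether, 1 hydroxyl.
Carboxylic acid count: 2.

2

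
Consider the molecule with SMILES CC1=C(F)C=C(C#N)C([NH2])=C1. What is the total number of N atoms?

2

Scan the SMILES for N atoms (remember two-letter symbols like Cl and Br are single atoms).
Nitrogen count: 2.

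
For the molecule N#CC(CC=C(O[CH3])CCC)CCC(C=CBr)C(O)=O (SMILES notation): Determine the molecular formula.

Walk through each heavy atom and fill implicit hydrogens from standard valence (C 4, N 3, O 2, S 2, halogen 1):
  atom 1: N, bond orders sum to 3 (valence 3) → 0 H
  atom 2: C, bond orders sum to 4 (valence 4) → 0 H
  atom 3: C, bond orders sum to 3 (valence 4) → 1 H
  atom 4: C, bond orders sum to 2 (valence 4) → 2 H
  atom 5: C, bond orders sum to 3 (valence 4) → 1 H
  atom 6: C, bond orders sum to 4 (valence 4) → 0 H
  atom 7: O, bond orders sum to 2 (valence 2) → 0 H
  atom 8: C with explicit H count 3
  atom 9: C, bond orders sum to 2 (valence 4) → 2 H
  atom 10: C, bond orders sum to 2 (valence 4) → 2 H
  atom 11: C, bond orders sum to 1 (valence 4) → 3 H
  atom 12: C, bond orders sum to 2 (valence 4) → 2 H
  atom 13: C, bond orders sum to 2 (valence 4) → 2 H
  atom 14: C, bond orders sum to 3 (valence 4) → 1 H
  atom 15: C, bond orders sum to 3 (valence 4) → 1 H
  atom 16: C, bond orders sum to 3 (valence 4) → 1 H
  atom 17: Br (halogen, monovalent) → 0 H
  atom 18: C, bond orders sum to 4 (valence 4) → 0 H
  atom 19: O, bond orders sum to 1 (valence 2) → 1 H
  atom 20: O, bond orders sum to 2 (valence 2) → 0 H
Totals → C:15, H:22, Br:1, N:1, O:3.
In Hill order: C15H22BrNO3.

C15H22BrNO3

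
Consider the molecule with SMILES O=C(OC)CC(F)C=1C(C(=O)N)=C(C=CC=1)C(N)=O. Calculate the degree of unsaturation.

Molecular formula: C12H13FN2O4.
DoU = (2C + 2 + N − H − X) / 2, where X is the halogen count and O/S are ignored.
    = (2·12 + 2 + 2 − 13 − 1) / 2 = 14 / 2 = 7.

7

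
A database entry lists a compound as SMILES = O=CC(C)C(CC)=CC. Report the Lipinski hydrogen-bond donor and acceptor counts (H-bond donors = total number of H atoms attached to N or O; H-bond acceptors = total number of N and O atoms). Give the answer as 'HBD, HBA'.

Donors: find every N or O and count the H atoms it carries.
  atom 1 (O): bond orders sum to 2 → 0 H
Lipinski HBD = 0.
Acceptors: N atoms = 0, O atoms = 1 → HBA = 1.

0, 1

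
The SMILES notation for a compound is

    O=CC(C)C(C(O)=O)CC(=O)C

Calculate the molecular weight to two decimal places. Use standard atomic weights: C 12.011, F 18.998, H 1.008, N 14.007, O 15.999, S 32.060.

First, the molecular formula is C8H12O4 (counting implicit H from valence).
  C: 8 × 12.011 = 96.088
  H: 12 × 1.008 = 12.096
  O: 4 × 15.999 = 63.996
Sum: 8×12.011 + 12×1.008 + 4×15.999 = 172.180 → 172.18 g/mol.

172.18 g/mol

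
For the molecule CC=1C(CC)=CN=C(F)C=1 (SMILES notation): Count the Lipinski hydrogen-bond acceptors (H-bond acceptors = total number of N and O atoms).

N atoms: 1; O atoms: 0.
Lipinski HBA = 1 + 0 = 1.

1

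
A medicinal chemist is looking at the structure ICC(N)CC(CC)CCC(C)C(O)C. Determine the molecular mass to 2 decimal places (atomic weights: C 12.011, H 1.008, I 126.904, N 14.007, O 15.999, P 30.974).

First, the molecular formula is C12H26INO (counting implicit H from valence).
  C: 12 × 12.011 = 144.132
  H: 26 × 1.008 = 26.208
  I: 1 × 126.904 = 126.904
  N: 1 × 14.007 = 14.007
  O: 1 × 15.999 = 15.999
Sum: 12×12.011 + 26×1.008 + 1×126.904 + 1×14.007 + 1×15.999 = 327.250 → 327.25 g/mol.

327.25 g/mol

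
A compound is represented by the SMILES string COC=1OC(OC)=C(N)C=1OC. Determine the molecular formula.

Walk through each heavy atom and fill implicit hydrogens from standard valence (C 4, N 3, O 2, S 2, halogen 1):
  atom 1: C, bond orders sum to 1 (valence 4) → 3 H
  atom 2: O, bond orders sum to 2 (valence 2) → 0 H
  atom 3: C, bond orders sum to 4 (valence 4) → 0 H
  atom 4: O, bond orders sum to 2 (valence 2) → 0 H
  atom 5: C, bond orders sum to 4 (valence 4) → 0 H
  atom 6: O, bond orders sum to 2 (valence 2) → 0 H
  atom 7: C, bond orders sum to 1 (valence 4) → 3 H
  atom 8: C, bond orders sum to 4 (valence 4) → 0 H
  atom 9: N, bond orders sum to 1 (valence 3) → 2 H
  atom 10: C, bond orders sum to 4 (valence 4) → 0 H
  atom 11: O, bond orders sum to 2 (valence 2) → 0 H
  atom 12: C, bond orders sum to 1 (valence 4) → 3 H
Totals → C:7, H:11, N:1, O:4.

C7H11NO4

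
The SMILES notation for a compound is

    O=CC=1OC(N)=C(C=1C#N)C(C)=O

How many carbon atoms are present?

8

Count every carbon token in the SMILES (each C, including those in ring-closure positions and inside branches).
Carbon count: 8.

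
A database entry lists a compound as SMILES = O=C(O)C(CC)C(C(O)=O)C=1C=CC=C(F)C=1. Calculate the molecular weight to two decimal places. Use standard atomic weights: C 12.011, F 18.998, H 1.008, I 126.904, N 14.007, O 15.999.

First, the molecular formula is C12H13FO4 (counting implicit H from valence).
  C: 12 × 12.011 = 144.132
  F: 1 × 18.998 = 18.998
  H: 13 × 1.008 = 13.104
  O: 4 × 15.999 = 63.996
Sum: 12×12.011 + 1×18.998 + 13×1.008 + 4×15.999 = 240.230 → 240.23 g/mol.

240.23 g/mol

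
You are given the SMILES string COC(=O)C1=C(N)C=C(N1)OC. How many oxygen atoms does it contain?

3

Scan the SMILES for O atoms (remember two-letter symbols like Cl and Br are single atoms).
Oxygen count: 3.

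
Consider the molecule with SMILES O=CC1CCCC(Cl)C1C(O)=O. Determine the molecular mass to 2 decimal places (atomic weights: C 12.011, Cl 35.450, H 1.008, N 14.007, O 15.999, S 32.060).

190.62 g/mol

First, the molecular formula is C8H11ClO3 (counting implicit H from valence).
  C: 8 × 12.011 = 96.088
  Cl: 1 × 35.450 = 35.450
  H: 11 × 1.008 = 11.088
  O: 3 × 15.999 = 47.997
Sum: 8×12.011 + 1×35.450 + 11×1.008 + 3×15.999 = 190.623 → 190.62 g/mol.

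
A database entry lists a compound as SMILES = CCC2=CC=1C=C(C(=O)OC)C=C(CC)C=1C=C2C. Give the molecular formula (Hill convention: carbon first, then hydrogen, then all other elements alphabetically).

C17H20O2

Walk through each heavy atom and fill implicit hydrogens from standard valence (C 4, N 3, O 2, S 2, halogen 1):
  atom 1: C, bond orders sum to 1 (valence 4) → 3 H
  atom 2: C, bond orders sum to 2 (valence 4) → 2 H
  atom 3: C, bond orders sum to 4 (valence 4) → 0 H
  atom 4: C, bond orders sum to 3 (valence 4) → 1 H
  atom 5: C, bond orders sum to 4 (valence 4) → 0 H
  atom 6: C, bond orders sum to 3 (valence 4) → 1 H
  atom 7: C, bond orders sum to 4 (valence 4) → 0 H
  atom 8: C, bond orders sum to 4 (valence 4) → 0 H
  atom 9: O, bond orders sum to 2 (valence 2) → 0 H
  atom 10: O, bond orders sum to 2 (valence 2) → 0 H
  atom 11: C, bond orders sum to 1 (valence 4) → 3 H
  atom 12: C, bond orders sum to 3 (valence 4) → 1 H
  atom 13: C, bond orders sum to 4 (valence 4) → 0 H
  atom 14: C, bond orders sum to 2 (valence 4) → 2 H
  atom 15: C, bond orders sum to 1 (valence 4) → 3 H
  atom 16: C, bond orders sum to 4 (valence 4) → 0 H
  atom 17: C, bond orders sum to 3 (valence 4) → 1 H
  atom 18: C, bond orders sum to 4 (valence 4) → 0 H
  atom 19: C, bond orders sum to 1 (valence 4) → 3 H
Totals → C:17, H:20, O:2.
In Hill order: C17H20O2.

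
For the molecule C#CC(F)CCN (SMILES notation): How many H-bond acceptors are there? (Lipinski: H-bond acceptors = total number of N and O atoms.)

N atoms: 1; O atoms: 0.
Lipinski HBA = 1 + 0 = 1.

1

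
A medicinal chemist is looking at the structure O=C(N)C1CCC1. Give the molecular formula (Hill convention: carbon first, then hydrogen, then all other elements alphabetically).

C5H9NO

Walk through each heavy atom and fill implicit hydrogens from standard valence (C 4, N 3, O 2, S 2, halogen 1):
  atom 1: O, bond orders sum to 2 (valence 2) → 0 H
  atom 2: C, bond orders sum to 4 (valence 4) → 0 H
  atom 3: N, bond orders sum to 1 (valence 3) → 2 H
  atom 4: C, bond orders sum to 3 (valence 4) → 1 H
  atom 5: C, bond orders sum to 2 (valence 4) → 2 H
  atom 6: C, bond orders sum to 2 (valence 4) → 2 H
  atom 7: C, bond orders sum to 2 (valence 4) → 2 H
Totals → C:5, H:9, N:1, O:1.
In Hill order: C5H9NO.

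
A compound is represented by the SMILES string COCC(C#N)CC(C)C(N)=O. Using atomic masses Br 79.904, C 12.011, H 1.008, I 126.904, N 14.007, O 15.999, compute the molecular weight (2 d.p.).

170.21 g/mol

First, the molecular formula is C8H14N2O2 (counting implicit H from valence).
  C: 8 × 12.011 = 96.088
  H: 14 × 1.008 = 14.112
  N: 2 × 14.007 = 28.014
  O: 2 × 15.999 = 31.998
Sum: 8×12.011 + 14×1.008 + 2×14.007 + 2×15.999 = 170.212 → 170.21 g/mol.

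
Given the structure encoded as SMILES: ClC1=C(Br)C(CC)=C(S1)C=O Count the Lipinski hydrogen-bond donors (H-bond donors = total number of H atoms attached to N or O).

0

Donors: find every N or O and count the H atoms it carries.
  atom 11 (O): bond orders sum to 2 → 0 H
Lipinski HBD = 0.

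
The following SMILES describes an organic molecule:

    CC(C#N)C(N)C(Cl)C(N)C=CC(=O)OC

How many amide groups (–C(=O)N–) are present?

Scan the SMILES for the amide motif — none present.
Groups that are present: 1 alkene, 1 ester, 1 nitrile, 2 primary amine.

0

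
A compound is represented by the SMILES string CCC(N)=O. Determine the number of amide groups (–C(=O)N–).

The amide motif appears at heavy-atom position 3 in the SMILES.
Amide count: 1.

1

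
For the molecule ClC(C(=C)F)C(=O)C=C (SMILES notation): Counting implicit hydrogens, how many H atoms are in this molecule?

Walk through each heavy atom and fill implicit hydrogens from standard valence (C 4, N 3, O 2, S 2, halogen 1):
  atom 1: Cl (halogen, monovalent) → 0 H
  atom 2: C, bond orders sum to 3 (valence 4) → 1 H
  atom 3: C, bond orders sum to 4 (valence 4) → 0 H
  atom 4: C, bond orders sum to 2 (valence 4) → 2 H
  atom 5: F (halogen, monovalent) → 0 H
  atom 6: C, bond orders sum to 4 (valence 4) → 0 H
  atom 7: O, bond orders sum to 2 (valence 2) → 0 H
  atom 8: C, bond orders sum to 3 (valence 4) → 1 H
  atom 9: C, bond orders sum to 2 (valence 4) → 2 H
Total hydrogens: 6.

6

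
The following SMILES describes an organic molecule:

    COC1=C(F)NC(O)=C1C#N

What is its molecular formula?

Walk through each heavy atom and fill implicit hydrogens from standard valence (C 4, N 3, O 2, S 2, halogen 1):
  atom 1: C, bond orders sum to 1 (valence 4) → 3 H
  atom 2: O, bond orders sum to 2 (valence 2) → 0 H
  atom 3: C, bond orders sum to 4 (valence 4) → 0 H
  atom 4: C, bond orders sum to 4 (valence 4) → 0 H
  atom 5: F (halogen, monovalent) → 0 H
  atom 6: N, bond orders sum to 2 (valence 3) → 1 H
  atom 7: C, bond orders sum to 4 (valence 4) → 0 H
  atom 8: O, bond orders sum to 1 (valence 2) → 1 H
  atom 9: C, bond orders sum to 4 (valence 4) → 0 H
  atom 10: C, bond orders sum to 4 (valence 4) → 0 H
  atom 11: N, bond orders sum to 3 (valence 3) → 0 H
Totals → C:6, H:5, F:1, N:2, O:2.

C6H5FN2O2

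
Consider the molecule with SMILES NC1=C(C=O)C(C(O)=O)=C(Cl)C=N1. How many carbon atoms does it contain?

7

Count every carbon token in the SMILES (each C, including those in ring-closure positions and inside branches).
Carbon count: 7.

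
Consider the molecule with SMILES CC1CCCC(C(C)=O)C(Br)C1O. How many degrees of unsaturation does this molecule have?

2

Degree of unsaturation = (number of rings) + (number of π bonds).
Ring closures in the SMILES: 1.
π bonds: 1 double bond (each 1 DoU) → 1 DoU from unsaturation.
Total DoU = 1 + 1 = 2.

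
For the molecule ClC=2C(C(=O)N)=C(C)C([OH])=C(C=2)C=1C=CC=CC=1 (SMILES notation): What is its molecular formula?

Walk through each heavy atom and fill implicit hydrogens from standard valence (C 4, N 3, O 2, S 2, halogen 1):
  atom 1: Cl (halogen, monovalent) → 0 H
  atom 2: C, bond orders sum to 4 (valence 4) → 0 H
  atom 3: C, bond orders sum to 4 (valence 4) → 0 H
  atom 4: C, bond orders sum to 4 (valence 4) → 0 H
  atom 5: O, bond orders sum to 2 (valence 2) → 0 H
  atom 6: N, bond orders sum to 1 (valence 3) → 2 H
  atom 7: C, bond orders sum to 4 (valence 4) → 0 H
  atom 8: C, bond orders sum to 1 (valence 4) → 3 H
  atom 9: C, bond orders sum to 4 (valence 4) → 0 H
  atom 10: O with explicit H count 1
  atom 11: C, bond orders sum to 4 (valence 4) → 0 H
  atom 12: C, bond orders sum to 3 (valence 4) → 1 H
  atom 13: C, bond orders sum to 4 (valence 4) → 0 H
  atom 14: C, bond orders sum to 3 (valence 4) → 1 H
  atom 15: C, bond orders sum to 3 (valence 4) → 1 H
  atom 16: C, bond orders sum to 3 (valence 4) → 1 H
  atom 17: C, bond orders sum to 3 (valence 4) → 1 H
  atom 18: C, bond orders sum to 3 (valence 4) → 1 H
Totals → C:14, H:12, Cl:1, N:1, O:2.

C14H12ClNO2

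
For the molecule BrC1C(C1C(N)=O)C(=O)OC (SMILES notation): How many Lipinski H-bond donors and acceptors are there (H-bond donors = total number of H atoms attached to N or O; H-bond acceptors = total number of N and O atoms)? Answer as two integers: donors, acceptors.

2, 4

Donors: find every N or O and count the H atoms it carries.
  atom 6 (N): bond orders sum to 1 → 2 H
  atom 7 (O): bond orders sum to 2 → 0 H
  atom 9 (O): bond orders sum to 2 → 0 H
  atom 10 (O): bond orders sum to 2 → 0 H
Lipinski HBD = 2.
Acceptors: N atoms = 1, O atoms = 3 → HBA = 4.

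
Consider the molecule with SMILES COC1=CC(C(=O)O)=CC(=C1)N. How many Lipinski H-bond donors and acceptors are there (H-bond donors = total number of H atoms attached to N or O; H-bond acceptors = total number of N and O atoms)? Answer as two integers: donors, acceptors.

Donors: find every N or O and count the H atoms it carries.
  atom 2 (O): bond orders sum to 2 → 0 H
  atom 7 (O): bond orders sum to 2 → 0 H
  atom 8 (O): bond orders sum to 1 → 1 H
  atom 12 (N): bond orders sum to 1 → 2 H
Lipinski HBD = 3.
Acceptors: N atoms = 1, O atoms = 3 → HBA = 4.

3, 4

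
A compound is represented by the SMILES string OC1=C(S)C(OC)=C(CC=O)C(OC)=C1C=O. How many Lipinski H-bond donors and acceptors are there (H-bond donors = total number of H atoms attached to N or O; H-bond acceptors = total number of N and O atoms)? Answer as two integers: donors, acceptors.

1, 5

Donors: find every N or O and count the H atoms it carries.
  atom 1 (O): bond orders sum to 1 → 1 H
  atom 6 (O): bond orders sum to 2 → 0 H
  atom 11 (O): bond orders sum to 2 → 0 H
  atom 13 (O): bond orders sum to 2 → 0 H
  atom 17 (O): bond orders sum to 2 → 0 H
Lipinski HBD = 1.
Acceptors: N atoms = 0, O atoms = 5 → HBA = 5.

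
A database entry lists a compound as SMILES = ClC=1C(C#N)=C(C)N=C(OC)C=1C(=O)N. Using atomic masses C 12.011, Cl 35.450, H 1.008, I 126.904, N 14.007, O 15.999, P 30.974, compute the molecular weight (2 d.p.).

225.63 g/mol

First, the molecular formula is C9H8ClN3O2 (counting implicit H from valence).
  C: 9 × 12.011 = 108.099
  Cl: 1 × 35.450 = 35.450
  H: 8 × 1.008 = 8.064
  N: 3 × 14.007 = 42.021
  O: 2 × 15.999 = 31.998
Sum: 9×12.011 + 1×35.450 + 8×1.008 + 3×14.007 + 2×15.999 = 225.632 → 225.63 g/mol.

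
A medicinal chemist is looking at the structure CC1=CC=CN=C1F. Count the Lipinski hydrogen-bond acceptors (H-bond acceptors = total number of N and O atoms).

1

N atoms: 1; O atoms: 0.
Lipinski HBA = 1 + 0 = 1.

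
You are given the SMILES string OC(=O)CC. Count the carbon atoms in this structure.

Count every carbon token in the SMILES (each C, including those in ring-closure positions and inside branches).
Carbon count: 3.

3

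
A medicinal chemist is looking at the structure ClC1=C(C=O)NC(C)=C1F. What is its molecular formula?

Walk through each heavy atom and fill implicit hydrogens from standard valence (C 4, N 3, O 2, S 2, halogen 1):
  atom 1: Cl (halogen, monovalent) → 0 H
  atom 2: C, bond orders sum to 4 (valence 4) → 0 H
  atom 3: C, bond orders sum to 4 (valence 4) → 0 H
  atom 4: C, bond orders sum to 3 (valence 4) → 1 H
  atom 5: O, bond orders sum to 2 (valence 2) → 0 H
  atom 6: N, bond orders sum to 2 (valence 3) → 1 H
  atom 7: C, bond orders sum to 4 (valence 4) → 0 H
  atom 8: C, bond orders sum to 1 (valence 4) → 3 H
  atom 9: C, bond orders sum to 4 (valence 4) → 0 H
  atom 10: F (halogen, monovalent) → 0 H
Totals → C:6, H:5, Cl:1, F:1, N:1, O:1.
In Hill order: C6H5ClFNO.

C6H5ClFNO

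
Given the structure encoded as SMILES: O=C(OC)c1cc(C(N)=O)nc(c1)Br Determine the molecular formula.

C8H7BrN2O3

Walk through each heavy atom and fill implicit hydrogens from standard valence (C 4, N 3, O 2, S 2, halogen 1); for lowercase aromatic atoms, an aromatic c carries 1 H when it has two neighbours and 0 H with three, and aromatic n carries 0 H:
  atom 1: O, bond orders sum to 2 (valence 2) → 0 H
  atom 2: C, bond orders sum to 4 (valence 4) → 0 H
  atom 3: O, bond orders sum to 2 (valence 2) → 0 H
  atom 4: C, bond orders sum to 1 (valence 4) → 3 H
  atom 5: aromatic c, 3 neighbours → 0 H
  atom 6: aromatic c, 2 neighbours → 1 H
  atom 7: aromatic c, 3 neighbours → 0 H
  atom 8: C, bond orders sum to 4 (valence 4) → 0 H
  atom 9: N, bond orders sum to 1 (valence 3) → 2 H
  atom 10: O, bond orders sum to 2 (valence 2) → 0 H
  atom 11: aromatic n, 2 neighbours → 0 H
  atom 12: aromatic c, 3 neighbours → 0 H
  atom 13: aromatic c, 2 neighbours → 1 H
  atom 14: Br (halogen, monovalent) → 0 H
Totals → C:8, H:7, Br:1, N:2, O:3.
In Hill order: C8H7BrN2O3.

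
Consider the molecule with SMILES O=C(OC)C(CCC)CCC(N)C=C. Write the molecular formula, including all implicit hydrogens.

C11H21NO2

Walk through each heavy atom and fill implicit hydrogens from standard valence (C 4, N 3, O 2, S 2, halogen 1):
  atom 1: O, bond orders sum to 2 (valence 2) → 0 H
  atom 2: C, bond orders sum to 4 (valence 4) → 0 H
  atom 3: O, bond orders sum to 2 (valence 2) → 0 H
  atom 4: C, bond orders sum to 1 (valence 4) → 3 H
  atom 5: C, bond orders sum to 3 (valence 4) → 1 H
  atom 6: C, bond orders sum to 2 (valence 4) → 2 H
  atom 7: C, bond orders sum to 2 (valence 4) → 2 H
  atom 8: C, bond orders sum to 1 (valence 4) → 3 H
  atom 9: C, bond orders sum to 2 (valence 4) → 2 H
  atom 10: C, bond orders sum to 2 (valence 4) → 2 H
  atom 11: C, bond orders sum to 3 (valence 4) → 1 H
  atom 12: N, bond orders sum to 1 (valence 3) → 2 H
  atom 13: C, bond orders sum to 3 (valence 4) → 1 H
  atom 14: C, bond orders sum to 2 (valence 4) → 2 H
Totals → C:11, H:21, N:1, O:2.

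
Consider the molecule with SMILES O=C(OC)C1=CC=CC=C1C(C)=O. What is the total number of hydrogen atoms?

10

Walk through each heavy atom and fill implicit hydrogens from standard valence (C 4, N 3, O 2, S 2, halogen 1):
  atom 1: O, bond orders sum to 2 (valence 2) → 0 H
  atom 2: C, bond orders sum to 4 (valence 4) → 0 H
  atom 3: O, bond orders sum to 2 (valence 2) → 0 H
  atom 4: C, bond orders sum to 1 (valence 4) → 3 H
  atom 5: C, bond orders sum to 4 (valence 4) → 0 H
  atom 6: C, bond orders sum to 3 (valence 4) → 1 H
  atom 7: C, bond orders sum to 3 (valence 4) → 1 H
  atom 8: C, bond orders sum to 3 (valence 4) → 1 H
  atom 9: C, bond orders sum to 3 (valence 4) → 1 H
  atom 10: C, bond orders sum to 4 (valence 4) → 0 H
  atom 11: C, bond orders sum to 4 (valence 4) → 0 H
  atom 12: C, bond orders sum to 1 (valence 4) → 3 H
  atom 13: O, bond orders sum to 2 (valence 2) → 0 H
Total hydrogens: 10.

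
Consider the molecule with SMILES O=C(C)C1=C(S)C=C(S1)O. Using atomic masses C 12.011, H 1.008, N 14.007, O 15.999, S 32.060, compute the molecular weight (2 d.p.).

174.23 g/mol

First, the molecular formula is C6H6O2S2 (counting implicit H from valence).
  C: 6 × 12.011 = 72.066
  H: 6 × 1.008 = 6.048
  O: 2 × 15.999 = 31.998
  S: 2 × 32.060 = 64.120
Sum: 6×12.011 + 6×1.008 + 2×15.999 + 2×32.060 = 174.232 → 174.23 g/mol.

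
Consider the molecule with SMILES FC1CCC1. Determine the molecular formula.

Walk through each heavy atom and fill implicit hydrogens from standard valence (C 4, N 3, O 2, S 2, halogen 1):
  atom 1: F (halogen, monovalent) → 0 H
  atom 2: C, bond orders sum to 3 (valence 4) → 1 H
  atom 3: C, bond orders sum to 2 (valence 4) → 2 H
  atom 4: C, bond orders sum to 2 (valence 4) → 2 H
  atom 5: C, bond orders sum to 2 (valence 4) → 2 H
Totals → C:4, H:7, F:1.

C4H7F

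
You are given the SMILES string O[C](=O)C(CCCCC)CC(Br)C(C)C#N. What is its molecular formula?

C12H20BrNO2

Walk through each heavy atom and fill implicit hydrogens from standard valence (C 4, N 3, O 2, S 2, halogen 1):
  atom 1: O, bond orders sum to 1 (valence 2) → 1 H
  atom 2: C with explicit H count 0
  atom 3: O, bond orders sum to 2 (valence 2) → 0 H
  atom 4: C, bond orders sum to 3 (valence 4) → 1 H
  atom 5: C, bond orders sum to 2 (valence 4) → 2 H
  atom 6: C, bond orders sum to 2 (valence 4) → 2 H
  atom 7: C, bond orders sum to 2 (valence 4) → 2 H
  atom 8: C, bond orders sum to 2 (valence 4) → 2 H
  atom 9: C, bond orders sum to 1 (valence 4) → 3 H
  atom 10: C, bond orders sum to 2 (valence 4) → 2 H
  atom 11: C, bond orders sum to 3 (valence 4) → 1 H
  atom 12: Br (halogen, monovalent) → 0 H
  atom 13: C, bond orders sum to 3 (valence 4) → 1 H
  atom 14: C, bond orders sum to 1 (valence 4) → 3 H
  atom 15: C, bond orders sum to 4 (valence 4) → 0 H
  atom 16: N, bond orders sum to 3 (valence 3) → 0 H
Totals → C:12, H:20, Br:1, N:1, O:2.
In Hill order: C12H20BrNO2.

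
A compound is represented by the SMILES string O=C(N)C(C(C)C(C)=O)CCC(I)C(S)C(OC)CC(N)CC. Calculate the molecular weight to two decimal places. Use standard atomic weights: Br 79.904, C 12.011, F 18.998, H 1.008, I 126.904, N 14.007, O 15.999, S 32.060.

458.40 g/mol

First, the molecular formula is C16H31IN2O3S (counting implicit H from valence).
  C: 16 × 12.011 = 192.176
  H: 31 × 1.008 = 31.248
  I: 1 × 126.904 = 126.904
  N: 2 × 14.007 = 28.014
  O: 3 × 15.999 = 47.997
  S: 1 × 32.060 = 32.060
Sum: 16×12.011 + 31×1.008 + 1×126.904 + 2×14.007 + 3×15.999 + 1×32.060 = 458.399 → 458.40 g/mol.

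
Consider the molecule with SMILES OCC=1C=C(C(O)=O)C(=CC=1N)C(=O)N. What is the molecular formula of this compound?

Walk through each heavy atom and fill implicit hydrogens from standard valence (C 4, N 3, O 2, S 2, halogen 1):
  atom 1: O, bond orders sum to 1 (valence 2) → 1 H
  atom 2: C, bond orders sum to 2 (valence 4) → 2 H
  atom 3: C, bond orders sum to 4 (valence 4) → 0 H
  atom 4: C, bond orders sum to 3 (valence 4) → 1 H
  atom 5: C, bond orders sum to 4 (valence 4) → 0 H
  atom 6: C, bond orders sum to 4 (valence 4) → 0 H
  atom 7: O, bond orders sum to 1 (valence 2) → 1 H
  atom 8: O, bond orders sum to 2 (valence 2) → 0 H
  atom 9: C, bond orders sum to 4 (valence 4) → 0 H
  atom 10: C, bond orders sum to 3 (valence 4) → 1 H
  atom 11: C, bond orders sum to 4 (valence 4) → 0 H
  atom 12: N, bond orders sum to 1 (valence 3) → 2 H
  atom 13: C, bond orders sum to 4 (valence 4) → 0 H
  atom 14: O, bond orders sum to 2 (valence 2) → 0 H
  atom 15: N, bond orders sum to 1 (valence 3) → 2 H
Totals → C:9, H:10, N:2, O:4.

C9H10N2O4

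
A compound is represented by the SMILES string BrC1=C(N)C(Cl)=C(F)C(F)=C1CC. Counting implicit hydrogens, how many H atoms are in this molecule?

7

Walk through each heavy atom and fill implicit hydrogens from standard valence (C 4, N 3, O 2, S 2, halogen 1):
  atom 1: Br (halogen, monovalent) → 0 H
  atom 2: C, bond orders sum to 4 (valence 4) → 0 H
  atom 3: C, bond orders sum to 4 (valence 4) → 0 H
  atom 4: N, bond orders sum to 1 (valence 3) → 2 H
  atom 5: C, bond orders sum to 4 (valence 4) → 0 H
  atom 6: Cl (halogen, monovalent) → 0 H
  atom 7: C, bond orders sum to 4 (valence 4) → 0 H
  atom 8: F (halogen, monovalent) → 0 H
  atom 9: C, bond orders sum to 4 (valence 4) → 0 H
  atom 10: F (halogen, monovalent) → 0 H
  atom 11: C, bond orders sum to 4 (valence 4) → 0 H
  atom 12: C, bond orders sum to 2 (valence 4) → 2 H
  atom 13: C, bond orders sum to 1 (valence 4) → 3 H
Total hydrogens: 7.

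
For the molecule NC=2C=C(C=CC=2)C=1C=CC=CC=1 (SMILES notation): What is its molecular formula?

Walk through each heavy atom and fill implicit hydrogens from standard valence (C 4, N 3, O 2, S 2, halogen 1):
  atom 1: N, bond orders sum to 1 (valence 3) → 2 H
  atom 2: C, bond orders sum to 4 (valence 4) → 0 H
  atom 3: C, bond orders sum to 3 (valence 4) → 1 H
  atom 4: C, bond orders sum to 4 (valence 4) → 0 H
  atom 5: C, bond orders sum to 3 (valence 4) → 1 H
  atom 6: C, bond orders sum to 3 (valence 4) → 1 H
  atom 7: C, bond orders sum to 3 (valence 4) → 1 H
  atom 8: C, bond orders sum to 4 (valence 4) → 0 H
  atom 9: C, bond orders sum to 3 (valence 4) → 1 H
  atom 10: C, bond orders sum to 3 (valence 4) → 1 H
  atom 11: C, bond orders sum to 3 (valence 4) → 1 H
  atom 12: C, bond orders sum to 3 (valence 4) → 1 H
  atom 13: C, bond orders sum to 3 (valence 4) → 1 H
Totals → C:12, H:11, N:1.
In Hill order: C12H11N.

C12H11N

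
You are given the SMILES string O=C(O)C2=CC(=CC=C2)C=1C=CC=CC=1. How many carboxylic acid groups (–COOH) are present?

The carboxylic acid motif appears at heavy-atom position 2 in the SMILES.
Carboxylic acid count: 1.

1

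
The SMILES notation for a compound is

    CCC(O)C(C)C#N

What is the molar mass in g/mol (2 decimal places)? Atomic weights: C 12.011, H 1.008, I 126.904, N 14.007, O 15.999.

First, the molecular formula is C6H11NO (counting implicit H from valence).
  C: 6 × 12.011 = 72.066
  H: 11 × 1.008 = 11.088
  N: 1 × 14.007 = 14.007
  O: 1 × 15.999 = 15.999
Sum: 6×12.011 + 11×1.008 + 1×14.007 + 1×15.999 = 113.160 → 113.16 g/mol.

113.16 g/mol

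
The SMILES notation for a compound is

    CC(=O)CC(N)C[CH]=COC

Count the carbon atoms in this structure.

8

Count every carbon token in the SMILES (each C, including those in ring-closure positions and inside branches).
Carbon count: 8.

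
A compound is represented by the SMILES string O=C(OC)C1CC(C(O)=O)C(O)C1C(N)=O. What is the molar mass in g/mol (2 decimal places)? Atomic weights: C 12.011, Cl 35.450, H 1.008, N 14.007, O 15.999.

First, the molecular formula is C9H13NO6 (counting implicit H from valence).
  C: 9 × 12.011 = 108.099
  H: 13 × 1.008 = 13.104
  N: 1 × 14.007 = 14.007
  O: 6 × 15.999 = 95.994
Sum: 9×12.011 + 13×1.008 + 1×14.007 + 6×15.999 = 231.204 → 231.20 g/mol.

231.20 g/mol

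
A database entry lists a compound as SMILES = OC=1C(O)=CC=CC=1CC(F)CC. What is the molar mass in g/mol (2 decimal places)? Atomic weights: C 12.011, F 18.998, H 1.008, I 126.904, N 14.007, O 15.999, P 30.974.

First, the molecular formula is C10H13FO2 (counting implicit H from valence).
  C: 10 × 12.011 = 120.110
  F: 1 × 18.998 = 18.998
  H: 13 × 1.008 = 13.104
  O: 2 × 15.999 = 31.998
Sum: 10×12.011 + 1×18.998 + 13×1.008 + 2×15.999 = 184.210 → 184.21 g/mol.

184.21 g/mol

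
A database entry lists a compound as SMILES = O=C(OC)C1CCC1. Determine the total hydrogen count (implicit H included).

Walk through each heavy atom and fill implicit hydrogens from standard valence (C 4, N 3, O 2, S 2, halogen 1):
  atom 1: O, bond orders sum to 2 (valence 2) → 0 H
  atom 2: C, bond orders sum to 4 (valence 4) → 0 H
  atom 3: O, bond orders sum to 2 (valence 2) → 0 H
  atom 4: C, bond orders sum to 1 (valence 4) → 3 H
  atom 5: C, bond orders sum to 3 (valence 4) → 1 H
  atom 6: C, bond orders sum to 2 (valence 4) → 2 H
  atom 7: C, bond orders sum to 2 (valence 4) → 2 H
  atom 8: C, bond orders sum to 2 (valence 4) → 2 H
Total hydrogens: 10.

10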